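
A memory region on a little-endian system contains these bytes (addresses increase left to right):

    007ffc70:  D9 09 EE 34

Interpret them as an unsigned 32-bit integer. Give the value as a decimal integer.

In little-endian order the low byte comes first in memory.
Reassemble most-significant byte first: 34 EE 09 D9 → 0x34EE09D9.
0x34EE09D9 = 888015321.

888015321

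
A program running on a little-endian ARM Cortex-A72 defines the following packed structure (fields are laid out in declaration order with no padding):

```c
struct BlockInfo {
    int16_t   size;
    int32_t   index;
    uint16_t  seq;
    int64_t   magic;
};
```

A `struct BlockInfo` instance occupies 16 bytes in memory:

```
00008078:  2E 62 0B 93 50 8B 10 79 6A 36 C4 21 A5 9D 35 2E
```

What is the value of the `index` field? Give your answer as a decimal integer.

-1957653749

`index` follows `size` (2 bytes), so it starts at byte offset 2 and occupies 4 bytes.
Bytes at offsets 2..5: 0B 93 50 8B.
Little-endian stores the least-significant byte at the lowest address.
Reassemble most-significant byte first: 8B 50 93 0B → 0x8B50930B.
Top bit is set, so as a signed 32-bit value this is 0x8B50930B − 2^32 = -1957653749.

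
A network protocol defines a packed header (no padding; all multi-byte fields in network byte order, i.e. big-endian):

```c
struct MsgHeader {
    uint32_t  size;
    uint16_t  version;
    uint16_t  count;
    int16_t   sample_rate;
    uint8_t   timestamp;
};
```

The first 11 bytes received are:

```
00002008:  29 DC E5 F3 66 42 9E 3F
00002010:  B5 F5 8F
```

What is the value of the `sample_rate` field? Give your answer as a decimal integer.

`sample_rate` follows `size` (4 B), `version` (2 B), `count` (2 B), so it starts at offset 4 + 2 + 2 = 8 and occupies 2 bytes.
Bytes at offsets 8..9: B5 F5.
Big-endian stores the most-significant byte at the lowest address.
The bytes are already most-significant first: 0xB5F5.
Top bit is set, so as a signed 16-bit value this is 0xB5F5 − 2^16 = -18955.

-18955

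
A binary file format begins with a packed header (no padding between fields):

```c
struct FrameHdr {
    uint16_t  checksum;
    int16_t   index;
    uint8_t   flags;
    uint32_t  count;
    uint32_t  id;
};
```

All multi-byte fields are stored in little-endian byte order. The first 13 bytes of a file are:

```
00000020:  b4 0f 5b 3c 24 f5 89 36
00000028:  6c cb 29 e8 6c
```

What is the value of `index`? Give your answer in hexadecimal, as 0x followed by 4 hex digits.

0x3C5B

`index` follows `checksum` (2 bytes), so it starts at byte offset 2 and occupies 2 bytes.
Bytes at offsets 2..3: 5B 3C.
In little-endian order the low byte comes first in memory.
Reassemble most-significant byte first: 3C 5B → 0x3C5B.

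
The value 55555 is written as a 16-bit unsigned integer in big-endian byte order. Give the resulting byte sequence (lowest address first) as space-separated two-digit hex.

55555 in hexadecimal, padded to 16 bits, is 0xD903.
Split into bytes (most-significant first): D9 03.
Big-endian: lowest address holds the most-significant byte.
So the memory order matches the most-significant-first order: D9 03.

D9 03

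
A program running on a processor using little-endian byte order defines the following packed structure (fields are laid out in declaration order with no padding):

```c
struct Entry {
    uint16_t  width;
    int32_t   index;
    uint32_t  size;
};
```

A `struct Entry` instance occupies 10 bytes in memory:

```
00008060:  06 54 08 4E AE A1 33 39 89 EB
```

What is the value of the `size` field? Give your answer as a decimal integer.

3951638835

`size` follows `width` (2 B), `index` (4 B), so it starts at offset 2 + 4 = 6 and occupies 4 bytes.
Bytes at offsets 6..9: 33 39 89 EB.
Little-endian: lowest address holds the least-significant byte.
Reassemble most-significant byte first: EB 89 39 33 → 0xEB893933.
0xEB893933 = 3951638835.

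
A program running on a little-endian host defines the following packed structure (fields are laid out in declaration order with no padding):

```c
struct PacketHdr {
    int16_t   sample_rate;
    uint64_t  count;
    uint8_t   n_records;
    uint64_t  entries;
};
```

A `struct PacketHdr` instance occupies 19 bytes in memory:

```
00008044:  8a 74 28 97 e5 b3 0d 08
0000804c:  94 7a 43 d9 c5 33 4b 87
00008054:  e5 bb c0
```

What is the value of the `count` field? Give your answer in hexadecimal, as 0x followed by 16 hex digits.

0x7A94080DB3E59728

`count` follows `sample_rate` (2 bytes), so it starts at byte offset 2 and occupies 8 bytes.
Bytes at offsets 2..9: 28 97 E5 B3 0D 08 94 7A.
In little-endian order the low byte comes first in memory.
Reassemble most-significant byte first: 7A 94 08 0D B3 E5 97 28 → 0x7A94080DB3E59728.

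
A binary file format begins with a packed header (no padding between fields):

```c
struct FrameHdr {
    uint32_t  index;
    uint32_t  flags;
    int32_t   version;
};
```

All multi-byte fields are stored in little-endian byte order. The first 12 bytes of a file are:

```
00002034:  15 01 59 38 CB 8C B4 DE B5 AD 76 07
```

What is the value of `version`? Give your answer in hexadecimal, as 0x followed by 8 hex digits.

0x0776ADB5

`version` follows `index` (4 B), `flags` (4 B), so it starts at offset 4 + 4 = 8 and occupies 4 bytes.
Bytes at offsets 8..11: B5 AD 76 07.
Little-endian: lowest address holds the least-significant byte.
Reassemble most-significant byte first: 07 76 AD B5 → 0x0776ADB5.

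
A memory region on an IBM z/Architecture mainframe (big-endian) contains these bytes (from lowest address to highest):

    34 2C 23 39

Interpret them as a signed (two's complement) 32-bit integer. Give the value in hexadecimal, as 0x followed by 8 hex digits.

0x342C2339

In big-endian order the high byte comes first in memory.
The bytes are already most-significant first: 0x342C2339.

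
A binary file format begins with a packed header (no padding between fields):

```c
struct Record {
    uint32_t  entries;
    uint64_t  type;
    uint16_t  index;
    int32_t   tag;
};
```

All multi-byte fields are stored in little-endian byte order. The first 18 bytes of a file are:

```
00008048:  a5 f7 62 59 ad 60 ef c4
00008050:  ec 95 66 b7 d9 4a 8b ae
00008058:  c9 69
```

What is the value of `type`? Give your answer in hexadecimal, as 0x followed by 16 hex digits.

0xB76695ECC4EF60AD

`type` follows `entries` (4 bytes), so it starts at byte offset 4 and occupies 8 bytes.
Bytes at offsets 4..11: AD 60 EF C4 EC 95 66 B7.
Little-endian: lowest address holds the least-significant byte.
Reassemble most-significant byte first: B7 66 95 EC C4 EF 60 AD → 0xB76695ECC4EF60AD.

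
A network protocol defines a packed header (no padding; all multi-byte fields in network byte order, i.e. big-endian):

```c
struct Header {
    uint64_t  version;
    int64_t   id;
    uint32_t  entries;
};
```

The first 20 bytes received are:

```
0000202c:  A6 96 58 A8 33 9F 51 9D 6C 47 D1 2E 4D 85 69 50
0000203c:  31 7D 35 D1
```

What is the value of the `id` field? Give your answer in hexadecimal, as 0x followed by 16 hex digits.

0x6C47D12E4D856950

`id` follows `version` (8 bytes), so it starts at byte offset 8 and occupies 8 bytes.
Bytes at offsets 8..15: 6C 47 D1 2E 4D 85 69 50.
Big-endian stores the most-significant byte at the lowest address.
The bytes are already most-significant first: 0x6C47D12E4D856950.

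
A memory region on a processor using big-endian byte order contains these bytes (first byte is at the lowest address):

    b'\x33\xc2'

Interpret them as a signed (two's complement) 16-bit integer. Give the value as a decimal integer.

13250

In big-endian order the high byte comes first in memory.
The bytes are already most-significant first: 0x33C2.
0x33C2 = 13250.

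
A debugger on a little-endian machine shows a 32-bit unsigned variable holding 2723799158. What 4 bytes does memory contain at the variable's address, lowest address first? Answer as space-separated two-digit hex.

2723799158 in hexadecimal, padded to 32 bits, is 0xA259E076.
Split into bytes (most-significant first): A2 59 E0 76.
Little-endian: lowest address holds the least-significant byte.
So at ascending addresses the bytes are 76 E0 59 A2.

76 E0 59 A2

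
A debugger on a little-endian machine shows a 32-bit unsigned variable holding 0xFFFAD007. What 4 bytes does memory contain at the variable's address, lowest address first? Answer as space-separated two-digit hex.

Split into bytes (most-significant first): FF FA D0 07.
Little-endian stores the least-significant byte at the lowest address.
So at ascending addresses the bytes are 07 D0 FA FF.

07 D0 FA FF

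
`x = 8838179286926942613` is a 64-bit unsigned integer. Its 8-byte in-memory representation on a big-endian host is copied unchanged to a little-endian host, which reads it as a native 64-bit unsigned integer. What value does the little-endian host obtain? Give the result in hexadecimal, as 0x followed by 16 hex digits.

8838179286926942613 in 64-bit hexadecimal is 0x7AA7853C1A7EE195.
Stored big-endian, the bytes at ascending addresses are 7A A7 85 3C 1A 7E E1 95.
Read back as little-endian, the first byte is least significant, giving 0x95E17E1A3C85A77A.

0x95E17E1A3C85A77A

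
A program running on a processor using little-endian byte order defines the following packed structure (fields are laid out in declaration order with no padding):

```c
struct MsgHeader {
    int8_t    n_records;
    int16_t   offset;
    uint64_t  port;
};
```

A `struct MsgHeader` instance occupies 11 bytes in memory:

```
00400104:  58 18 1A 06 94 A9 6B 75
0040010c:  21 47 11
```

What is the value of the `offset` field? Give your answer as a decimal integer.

6680

`offset` follows `n_records` (1 byte), so it starts at byte offset 1 and occupies 2 bytes.
Bytes at offsets 1..2: 18 1A.
In little-endian order the low byte comes first in memory.
Reassemble most-significant byte first: 1A 18 → 0x1A18.
0x1A18 = 6680.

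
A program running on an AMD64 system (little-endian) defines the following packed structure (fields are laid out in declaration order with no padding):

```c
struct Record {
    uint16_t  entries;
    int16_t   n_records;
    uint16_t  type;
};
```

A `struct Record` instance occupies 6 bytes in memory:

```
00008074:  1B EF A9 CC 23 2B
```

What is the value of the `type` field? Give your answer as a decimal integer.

11043

`type` follows `entries` (2 B), `n_records` (2 B), so it starts at offset 2 + 2 = 4 and occupies 2 bytes.
Bytes at offsets 4..5: 23 2B.
In little-endian order the low byte comes first in memory.
Reassemble most-significant byte first: 2B 23 → 0x2B23.
0x2B23 = 11043.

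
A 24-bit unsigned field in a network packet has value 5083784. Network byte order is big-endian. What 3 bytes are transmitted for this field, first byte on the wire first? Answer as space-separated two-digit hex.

5083784 in hexadecimal, padded to 24 bits, is 0x4D9288.
Split into bytes (most-significant first): 4D 92 88.
Big-endian: lowest address holds the most-significant byte.
So the memory order matches the most-significant-first order: 4D 92 88.

4D 92 88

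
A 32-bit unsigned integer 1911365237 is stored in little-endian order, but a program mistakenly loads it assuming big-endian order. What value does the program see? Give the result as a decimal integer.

1964961137

1911365237 in 32-bit hexadecimal is 0x71ED1E75.
Stored little-endian, the bytes at ascending addresses are 75 1E ED 71.
Read back as big-endian, the last byte is least significant, giving 0x751EED71.
0x751EED71 = 1964961137.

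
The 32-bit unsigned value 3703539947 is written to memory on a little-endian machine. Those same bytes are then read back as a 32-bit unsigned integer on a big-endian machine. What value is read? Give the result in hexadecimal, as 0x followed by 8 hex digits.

3703539947 in 32-bit hexadecimal is 0xDCBF88EB.
Stored little-endian, the bytes at ascending addresses are EB 88 BF DC.
Read back as big-endian, the last byte is least significant, giving 0xEB88BFDC.

0xEB88BFDC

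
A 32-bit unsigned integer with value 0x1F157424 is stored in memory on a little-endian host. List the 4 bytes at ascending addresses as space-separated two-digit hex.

24 74 15 1F

Split into bytes (most-significant first): 1F 15 74 24.
Little-endian: lowest address holds the least-significant byte.
So at ascending addresses the bytes are 24 74 15 1F.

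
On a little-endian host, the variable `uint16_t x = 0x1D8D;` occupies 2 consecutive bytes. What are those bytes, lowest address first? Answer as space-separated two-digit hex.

8D 1D

Split into bytes (most-significant first): 1D 8D.
Little-endian: lowest address holds the least-significant byte.
So at ascending addresses the bytes are 8D 1D.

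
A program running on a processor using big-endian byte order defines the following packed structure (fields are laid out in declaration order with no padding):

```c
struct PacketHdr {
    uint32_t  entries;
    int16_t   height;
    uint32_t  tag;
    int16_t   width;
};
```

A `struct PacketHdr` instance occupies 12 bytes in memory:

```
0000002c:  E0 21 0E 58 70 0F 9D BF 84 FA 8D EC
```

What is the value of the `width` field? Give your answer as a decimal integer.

-29204

`width` follows `entries` (4 B), `height` (2 B), `tag` (4 B), so it starts at offset 4 + 2 + 4 = 10 and occupies 2 bytes.
Bytes at offsets 10..11: 8D EC.
Big-endian: lowest address holds the most-significant byte.
The bytes are already most-significant first: 0x8DEC.
Top bit is set, so as a signed 16-bit value this is 0x8DEC − 2^16 = -29204.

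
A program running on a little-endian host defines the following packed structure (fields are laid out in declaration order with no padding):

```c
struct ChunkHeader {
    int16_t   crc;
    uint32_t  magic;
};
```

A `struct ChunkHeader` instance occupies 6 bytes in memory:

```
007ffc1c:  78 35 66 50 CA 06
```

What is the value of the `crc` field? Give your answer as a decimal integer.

`crc` is the first field, at byte offset 0, occupying 2 bytes.
Bytes at offsets 0..1: 78 35.
Little-endian: lowest address holds the least-significant byte.
Reassemble most-significant byte first: 35 78 → 0x3578.
0x3578 = 13688.

13688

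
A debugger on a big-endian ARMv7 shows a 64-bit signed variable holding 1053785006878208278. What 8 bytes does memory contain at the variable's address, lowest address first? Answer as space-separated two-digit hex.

1053785006878208278 in hexadecimal, padded to 64 bits, is 0x0E9FCBE16C9BB116.
Split into bytes (most-significant first): 0E 9F CB E1 6C 9B B1 16.
Big-endian stores the most-significant byte at the lowest address.
So the memory order matches the most-significant-first order: 0E 9F CB E1 6C 9B B1 16.

0E 9F CB E1 6C 9B B1 16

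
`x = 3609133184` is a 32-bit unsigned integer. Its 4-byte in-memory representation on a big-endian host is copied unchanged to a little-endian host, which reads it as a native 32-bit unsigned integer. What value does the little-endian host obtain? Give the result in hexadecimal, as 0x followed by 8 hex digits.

3609133184 in 32-bit hexadecimal is 0xD71F0080.
Stored big-endian, the bytes at ascending addresses are D7 1F 00 80.
Read back as little-endian, the first byte is least significant, giving 0x80001FD7.

0x80001FD7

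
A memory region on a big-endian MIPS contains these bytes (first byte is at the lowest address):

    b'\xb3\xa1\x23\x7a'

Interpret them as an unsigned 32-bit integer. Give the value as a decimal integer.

Big-endian: lowest address holds the most-significant byte.
The bytes are already most-significant first: 0xB3A1237A.
0xB3A1237A = 3013682042.

3013682042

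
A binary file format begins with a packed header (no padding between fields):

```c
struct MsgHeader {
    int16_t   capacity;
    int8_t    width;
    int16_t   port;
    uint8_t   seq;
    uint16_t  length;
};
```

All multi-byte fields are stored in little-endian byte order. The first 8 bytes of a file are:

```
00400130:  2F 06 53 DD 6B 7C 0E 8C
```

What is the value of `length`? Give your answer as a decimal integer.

`length` follows `capacity` (2 B), `width` (1 B), `port` (2 B), `seq` (1 B), so it starts at offset 2 + 1 + 2 + 1 = 6 and occupies 2 bytes.
Bytes at offsets 6..7: 0E 8C.
Little-endian: lowest address holds the least-significant byte.
Reassemble most-significant byte first: 8C 0E → 0x8C0E.
0x8C0E = 35854.

35854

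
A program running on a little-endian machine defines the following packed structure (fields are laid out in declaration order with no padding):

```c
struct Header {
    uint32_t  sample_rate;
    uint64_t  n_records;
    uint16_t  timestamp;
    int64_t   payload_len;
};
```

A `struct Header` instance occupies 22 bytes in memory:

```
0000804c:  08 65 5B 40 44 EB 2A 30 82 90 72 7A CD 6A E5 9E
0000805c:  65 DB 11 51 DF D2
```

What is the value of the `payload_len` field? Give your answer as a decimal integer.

-3251791268801044763

`payload_len` follows `sample_rate` (4 B), `n_records` (8 B), `timestamp` (2 B), so it starts at offset 4 + 8 + 2 = 14 and occupies 8 bytes.
Bytes at offsets 14..21: E5 9E 65 DB 11 51 DF D2.
Little-endian stores the least-significant byte at the lowest address.
Reassemble most-significant byte first: D2 DF 51 11 DB 65 9E E5 → 0xD2DF5111DB659EE5.
Top bit is set, so as a signed 64-bit value this is 0xD2DF5111DB659EE5 − 2^64 = -3251791268801044763.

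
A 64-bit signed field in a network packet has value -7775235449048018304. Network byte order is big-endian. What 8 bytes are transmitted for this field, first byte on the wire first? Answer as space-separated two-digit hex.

Two's complement of -7775235449048018304 in 64 bits: 7775235449048018304 = 0x6BE72F7229882D80; invert → 0x9418D08DD677D27F; add 1 → 0x9418D08DD677D280.
Split into bytes (most-significant first): 94 18 D0 8D D6 77 D2 80.
Big-endian: lowest address holds the most-significant byte.
So the memory order matches the most-significant-first order: 94 18 D0 8D D6 77 D2 80.

94 18 D0 8D D6 77 D2 80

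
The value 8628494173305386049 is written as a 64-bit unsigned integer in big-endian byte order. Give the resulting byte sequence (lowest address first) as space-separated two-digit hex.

8628494173305386049 in hexadecimal, padded to 64 bits, is 0x77BE91BC22653441.
Split into bytes (most-significant first): 77 BE 91 BC 22 65 34 41.
In big-endian order the high byte comes first in memory.
So the memory order matches the most-significant-first order: 77 BE 91 BC 22 65 34 41.

77 BE 91 BC 22 65 34 41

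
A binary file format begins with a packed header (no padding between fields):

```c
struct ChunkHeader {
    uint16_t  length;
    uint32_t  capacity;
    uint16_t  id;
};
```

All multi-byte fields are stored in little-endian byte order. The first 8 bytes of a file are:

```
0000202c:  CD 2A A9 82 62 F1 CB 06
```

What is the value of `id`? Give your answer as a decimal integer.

`id` follows `length` (2 B), `capacity` (4 B), so it starts at offset 2 + 4 = 6 and occupies 2 bytes.
Bytes at offsets 6..7: CB 06.
Little-endian: lowest address holds the least-significant byte.
Reassemble most-significant byte first: 06 CB → 0x06CB.
0x06CB = 1739.

1739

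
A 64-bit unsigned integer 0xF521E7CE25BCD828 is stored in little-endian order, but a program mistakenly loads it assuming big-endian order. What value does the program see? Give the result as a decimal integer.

2943309227057684981

Stored little-endian, the bytes at ascending addresses are 28 D8 BC 25 CE E7 21 F5.
Read back as big-endian, the last byte is least significant, giving 0x28D8BC25CEE721F5.
0x28D8BC25CEE721F5 = 2943309227057684981.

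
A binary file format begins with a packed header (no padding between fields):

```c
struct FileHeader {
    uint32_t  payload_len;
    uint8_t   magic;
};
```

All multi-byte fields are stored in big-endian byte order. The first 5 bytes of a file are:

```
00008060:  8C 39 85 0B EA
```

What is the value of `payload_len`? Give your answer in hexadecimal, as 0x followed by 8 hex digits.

0x8C39850B

`payload_len` is the first field, at byte offset 0, occupying 4 bytes.
Bytes at offsets 0..3: 8C 39 85 0B.
Big-endian: lowest address holds the most-significant byte.
The bytes are already most-significant first: 0x8C39850B.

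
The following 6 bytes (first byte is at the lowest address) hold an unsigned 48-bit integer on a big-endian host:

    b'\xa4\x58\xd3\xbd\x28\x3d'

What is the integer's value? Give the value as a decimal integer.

180701416466493

Big-endian: lowest address holds the most-significant byte.
The bytes are already most-significant first: 0xA458D3BD283D.
0xA458D3BD283D = 180701416466493.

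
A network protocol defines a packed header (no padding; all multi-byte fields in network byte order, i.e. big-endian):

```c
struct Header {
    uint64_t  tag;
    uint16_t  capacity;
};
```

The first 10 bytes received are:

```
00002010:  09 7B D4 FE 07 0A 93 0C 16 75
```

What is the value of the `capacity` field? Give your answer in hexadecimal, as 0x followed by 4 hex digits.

0x1675

`capacity` follows `tag` (8 bytes), so it starts at byte offset 8 and occupies 2 bytes.
Bytes at offsets 8..9: 16 75.
Big-endian stores the most-significant byte at the lowest address.
The bytes are already most-significant first: 0x1675.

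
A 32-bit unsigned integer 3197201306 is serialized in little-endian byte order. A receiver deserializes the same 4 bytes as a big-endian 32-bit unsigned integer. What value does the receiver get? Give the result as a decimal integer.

2590740926

3197201306 in 32-bit hexadecimal is 0xBE916B9A.
Stored little-endian, the bytes at ascending addresses are 9A 6B 91 BE.
Read back as big-endian, the last byte is least significant, giving 0x9A6B91BE.
0x9A6B91BE = 2590740926.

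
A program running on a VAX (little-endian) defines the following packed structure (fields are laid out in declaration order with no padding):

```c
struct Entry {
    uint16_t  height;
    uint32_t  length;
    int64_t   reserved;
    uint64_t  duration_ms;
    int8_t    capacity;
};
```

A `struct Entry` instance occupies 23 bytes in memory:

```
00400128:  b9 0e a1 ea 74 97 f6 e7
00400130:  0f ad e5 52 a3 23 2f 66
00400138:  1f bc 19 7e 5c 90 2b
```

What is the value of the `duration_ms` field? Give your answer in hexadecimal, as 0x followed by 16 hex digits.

`duration_ms` follows `height` (2 B), `length` (4 B), `reserved` (8 B), so it starts at offset 2 + 4 + 8 = 14 and occupies 8 bytes.
Bytes at offsets 14..21: 2F 66 1F BC 19 7E 5C 90.
Little-endian: lowest address holds the least-significant byte.
Reassemble most-significant byte first: 90 5C 7E 19 BC 1F 66 2F → 0x905C7E19BC1F662F.

0x905C7E19BC1F662F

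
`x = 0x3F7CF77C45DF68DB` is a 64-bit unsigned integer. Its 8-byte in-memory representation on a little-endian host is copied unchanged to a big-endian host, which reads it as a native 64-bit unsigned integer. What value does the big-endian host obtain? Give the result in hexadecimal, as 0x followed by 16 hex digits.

Stored little-endian, the bytes at ascending addresses are DB 68 DF 45 7C F7 7C 3F.
Read back as big-endian, the last byte is least significant, giving 0xDB68DF457CF77C3F.

0xDB68DF457CF77C3F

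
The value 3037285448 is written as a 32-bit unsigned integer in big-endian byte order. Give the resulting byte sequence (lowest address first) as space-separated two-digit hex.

3037285448 in hexadecimal, padded to 32 bits, is 0xB5094C48.
Split into bytes (most-significant first): B5 09 4C 48.
Big-endian: lowest address holds the most-significant byte.
So the memory order matches the most-significant-first order: B5 09 4C 48.

B5 09 4C 48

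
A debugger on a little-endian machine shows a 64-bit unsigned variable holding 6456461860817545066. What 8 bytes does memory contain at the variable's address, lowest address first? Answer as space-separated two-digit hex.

6A 27 E3 C7 DA F5 99 59

6456461860817545066 in hexadecimal, padded to 64 bits, is 0x5999F5DAC7E3276A.
Split into bytes (most-significant first): 59 99 F5 DA C7 E3 27 6A.
Little-endian stores the least-significant byte at the lowest address.
So at ascending addresses the bytes are 6A 27 E3 C7 DA F5 99 59.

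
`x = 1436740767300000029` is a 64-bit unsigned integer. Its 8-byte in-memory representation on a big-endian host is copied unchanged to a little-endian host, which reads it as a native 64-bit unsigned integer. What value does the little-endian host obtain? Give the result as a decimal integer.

1436740767300000029 in 64-bit hexadecimal is 0x13F0541D9D3D191D.
Stored big-endian, the bytes at ascending addresses are 13 F0 54 1D 9D 3D 19 1D.
Read back as little-endian, the first byte is least significant, giving 0x1D193D9D1D54F013.
0x1D193D9D1D54F013 = 2096774846528942099.

2096774846528942099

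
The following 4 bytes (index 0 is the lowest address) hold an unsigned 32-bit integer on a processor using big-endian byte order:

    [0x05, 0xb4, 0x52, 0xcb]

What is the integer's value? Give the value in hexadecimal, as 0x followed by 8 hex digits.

0x05B452CB

Big-endian: lowest address holds the most-significant byte.
The bytes are already most-significant first: 0x05B452CB.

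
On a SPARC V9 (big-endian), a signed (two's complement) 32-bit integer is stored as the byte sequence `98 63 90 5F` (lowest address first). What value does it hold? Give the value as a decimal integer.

Big-endian: lowest address holds the most-significant byte.
The bytes are already most-significant first: 0x9863905F.
Top bit is set, so as a signed 32-bit value this is 0x9863905F − 2^32 = -1738305441.

-1738305441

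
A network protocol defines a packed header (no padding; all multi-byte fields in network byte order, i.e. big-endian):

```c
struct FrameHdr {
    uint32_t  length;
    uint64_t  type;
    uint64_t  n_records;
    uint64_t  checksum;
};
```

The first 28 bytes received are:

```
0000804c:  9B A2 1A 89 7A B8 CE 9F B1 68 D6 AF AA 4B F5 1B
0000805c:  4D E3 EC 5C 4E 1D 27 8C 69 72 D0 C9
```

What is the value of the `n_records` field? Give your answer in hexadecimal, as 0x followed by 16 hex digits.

0xAA4BF51B4DE3EC5C

`n_records` follows `length` (4 B), `type` (8 B), so it starts at offset 4 + 8 = 12 and occupies 8 bytes.
Bytes at offsets 12..19: AA 4B F5 1B 4D E3 EC 5C.
In big-endian order the high byte comes first in memory.
The bytes are already most-significant first: 0xAA4BF51B4DE3EC5C.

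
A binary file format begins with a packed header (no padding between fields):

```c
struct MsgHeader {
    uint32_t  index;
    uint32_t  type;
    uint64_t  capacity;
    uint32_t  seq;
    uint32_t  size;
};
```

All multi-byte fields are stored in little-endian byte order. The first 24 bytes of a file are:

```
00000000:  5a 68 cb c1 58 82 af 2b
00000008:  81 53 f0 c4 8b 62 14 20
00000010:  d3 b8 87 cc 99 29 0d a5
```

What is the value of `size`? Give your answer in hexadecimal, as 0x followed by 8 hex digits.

`size` follows `index` (4 B), `type` (4 B), `capacity` (8 B), `seq` (4 B), so it starts at offset 4 + 4 + 8 + 4 = 20 and occupies 4 bytes.
Bytes at offsets 20..23: 99 29 0D A5.
Little-endian stores the least-significant byte at the lowest address.
Reassemble most-significant byte first: A5 0D 29 99 → 0xA50D2999.

0xA50D2999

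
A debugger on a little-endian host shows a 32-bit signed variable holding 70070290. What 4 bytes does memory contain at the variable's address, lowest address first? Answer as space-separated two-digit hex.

12 30 2D 04

70070290 in hexadecimal, padded to 32 bits, is 0x042D3012.
Split into bytes (most-significant first): 04 2D 30 12.
In little-endian order the low byte comes first in memory.
So at ascending addresses the bytes are 12 30 2D 04.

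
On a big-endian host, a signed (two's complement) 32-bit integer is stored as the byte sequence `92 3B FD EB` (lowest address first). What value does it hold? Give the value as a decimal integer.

-1841562133

In big-endian order the high byte comes first in memory.
The bytes are already most-significant first: 0x923BFDEB.
Top bit is set, so as a signed 32-bit value this is 0x923BFDEB − 2^32 = -1841562133.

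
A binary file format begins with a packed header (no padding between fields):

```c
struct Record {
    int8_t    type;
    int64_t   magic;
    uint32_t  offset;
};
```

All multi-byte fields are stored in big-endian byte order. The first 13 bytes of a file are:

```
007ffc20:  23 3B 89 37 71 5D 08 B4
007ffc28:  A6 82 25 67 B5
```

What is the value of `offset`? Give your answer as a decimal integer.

2183489461

`offset` follows `type` (1 B), `magic` (8 B), so it starts at offset 1 + 8 = 9 and occupies 4 bytes.
Bytes at offsets 9..12: 82 25 67 B5.
In big-endian order the high byte comes first in memory.
The bytes are already most-significant first: 0x822567B5.
0x822567B5 = 2183489461.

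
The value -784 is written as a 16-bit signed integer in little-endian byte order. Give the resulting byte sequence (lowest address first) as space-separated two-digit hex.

F0 FC

Two's complement of -784 in 16 bits: 784 = 0x0310; invert → 0xFCEF; add 1 → 0xFCF0.
Split into bytes (most-significant first): FC F0.
Little-endian: lowest address holds the least-significant byte.
So at ascending addresses the bytes are F0 FC.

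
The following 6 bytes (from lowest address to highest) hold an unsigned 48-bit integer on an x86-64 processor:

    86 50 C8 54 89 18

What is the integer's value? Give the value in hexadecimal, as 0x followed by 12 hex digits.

Little-endian: lowest address holds the least-significant byte.
Reassemble most-significant byte first: 18 89 54 C8 50 86 → 0x188954C85086.

0x188954C85086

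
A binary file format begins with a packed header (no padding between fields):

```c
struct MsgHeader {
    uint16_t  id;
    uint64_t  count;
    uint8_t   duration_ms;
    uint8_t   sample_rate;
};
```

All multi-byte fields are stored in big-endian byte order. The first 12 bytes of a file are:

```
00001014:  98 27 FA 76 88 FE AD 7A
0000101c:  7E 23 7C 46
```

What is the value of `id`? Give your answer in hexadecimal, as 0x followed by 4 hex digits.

0x9827

`id` is the first field, at byte offset 0, occupying 2 bytes.
Bytes at offsets 0..1: 98 27.
Big-endian: lowest address holds the most-significant byte.
The bytes are already most-significant first: 0x9827.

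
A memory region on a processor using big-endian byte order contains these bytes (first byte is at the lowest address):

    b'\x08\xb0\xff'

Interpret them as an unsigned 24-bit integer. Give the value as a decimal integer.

569599

In big-endian order the high byte comes first in memory.
The bytes are already most-significant first: 0x08B0FF.
0x08B0FF = 569599.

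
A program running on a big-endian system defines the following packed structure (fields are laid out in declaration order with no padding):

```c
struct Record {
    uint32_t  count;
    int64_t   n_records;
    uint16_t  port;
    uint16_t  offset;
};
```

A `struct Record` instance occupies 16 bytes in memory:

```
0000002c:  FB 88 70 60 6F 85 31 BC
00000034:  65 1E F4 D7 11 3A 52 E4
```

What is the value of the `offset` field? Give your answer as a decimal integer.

21220

`offset` follows `count` (4 B), `n_records` (8 B), `port` (2 B), so it starts at offset 4 + 8 + 2 = 14 and occupies 2 bytes.
Bytes at offsets 14..15: 52 E4.
In big-endian order the high byte comes first in memory.
The bytes are already most-significant first: 0x52E4.
0x52E4 = 21220.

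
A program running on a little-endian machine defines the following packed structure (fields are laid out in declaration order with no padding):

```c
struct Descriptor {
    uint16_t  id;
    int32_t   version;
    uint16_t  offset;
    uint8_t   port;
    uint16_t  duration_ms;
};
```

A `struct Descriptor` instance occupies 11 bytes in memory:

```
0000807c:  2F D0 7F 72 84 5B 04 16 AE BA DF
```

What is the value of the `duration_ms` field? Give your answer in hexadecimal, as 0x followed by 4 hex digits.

0xDFBA

`duration_ms` follows `id` (2 B), `version` (4 B), `offset` (2 B), `port` (1 B), so it starts at offset 2 + 4 + 2 + 1 = 9 and occupies 2 bytes.
Bytes at offsets 9..10: BA DF.
Little-endian: lowest address holds the least-significant byte.
Reassemble most-significant byte first: DF BA → 0xDFBA.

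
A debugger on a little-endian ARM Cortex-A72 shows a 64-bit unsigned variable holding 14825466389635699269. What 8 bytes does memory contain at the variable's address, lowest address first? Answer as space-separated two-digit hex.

45 92 BA F7 21 A3 BE CD

14825466389635699269 in hexadecimal, padded to 64 bits, is 0xCDBEA321F7BA9245.
Split into bytes (most-significant first): CD BE A3 21 F7 BA 92 45.
In little-endian order the low byte comes first in memory.
So at ascending addresses the bytes are 45 92 BA F7 21 A3 BE CD.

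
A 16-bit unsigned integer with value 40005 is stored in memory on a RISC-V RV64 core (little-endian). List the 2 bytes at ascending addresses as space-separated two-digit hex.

40005 in hexadecimal, padded to 16 bits, is 0x9C45.
Split into bytes (most-significant first): 9C 45.
Little-endian: lowest address holds the least-significant byte.
So at ascending addresses the bytes are 45 9C.

45 9C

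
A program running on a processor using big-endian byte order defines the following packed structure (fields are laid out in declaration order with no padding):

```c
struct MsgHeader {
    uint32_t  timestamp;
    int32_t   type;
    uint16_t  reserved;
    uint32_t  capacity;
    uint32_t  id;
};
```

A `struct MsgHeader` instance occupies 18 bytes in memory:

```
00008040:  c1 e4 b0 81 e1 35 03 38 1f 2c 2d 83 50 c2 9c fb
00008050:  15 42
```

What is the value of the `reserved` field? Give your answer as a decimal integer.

`reserved` follows `timestamp` (4 B), `type` (4 B), so it starts at offset 4 + 4 = 8 and occupies 2 bytes.
Bytes at offsets 8..9: 1F 2C.
Big-endian stores the most-significant byte at the lowest address.
The bytes are already most-significant first: 0x1F2C.
0x1F2C = 7980.

7980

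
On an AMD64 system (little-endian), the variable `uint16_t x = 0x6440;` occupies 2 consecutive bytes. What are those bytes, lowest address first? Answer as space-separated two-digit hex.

40 64

Split into bytes (most-significant first): 64 40.
Little-endian stores the least-significant byte at the lowest address.
So at ascending addresses the bytes are 40 64.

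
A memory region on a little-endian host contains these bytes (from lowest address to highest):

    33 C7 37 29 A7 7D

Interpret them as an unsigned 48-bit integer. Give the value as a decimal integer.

138156904531763

Little-endian stores the least-significant byte at the lowest address.
Reassemble most-significant byte first: 7D A7 29 37 C7 33 → 0x7DA72937C733.
0x7DA72937C733 = 138156904531763.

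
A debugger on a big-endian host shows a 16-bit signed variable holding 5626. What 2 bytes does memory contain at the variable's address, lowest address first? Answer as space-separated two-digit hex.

15 FA

5626 in hexadecimal, padded to 16 bits, is 0x15FA.
Split into bytes (most-significant first): 15 FA.
Big-endian stores the most-significant byte at the lowest address.
So the memory order matches the most-significant-first order: 15 FA.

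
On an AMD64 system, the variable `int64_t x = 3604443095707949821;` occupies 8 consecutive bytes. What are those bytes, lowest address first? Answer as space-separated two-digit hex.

FD 1A C8 FC E5 8D 05 32

3604443095707949821 in hexadecimal, padded to 64 bits, is 0x32058DE5FCC81AFD.
Split into bytes (most-significant first): 32 05 8D E5 FC C8 1A FD.
In little-endian order the low byte comes first in memory.
So at ascending addresses the bytes are FD 1A C8 FC E5 8D 05 32.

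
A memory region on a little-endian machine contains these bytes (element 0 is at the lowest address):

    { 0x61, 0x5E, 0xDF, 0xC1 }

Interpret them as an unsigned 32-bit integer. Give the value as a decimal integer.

Little-endian: lowest address holds the least-significant byte.
Reassemble most-significant byte first: C1 DF 5E 61 → 0xC1DF5E61.
0xC1DF5E61 = 3252641377.

3252641377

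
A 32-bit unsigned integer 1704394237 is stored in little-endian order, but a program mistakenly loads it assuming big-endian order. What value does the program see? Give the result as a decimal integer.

4261254757

1704394237 in 32-bit hexadecimal is 0x6596FDFD.
Stored little-endian, the bytes at ascending addresses are FD FD 96 65.
Read back as big-endian, the last byte is least significant, giving 0xFDFD9665.
0xFDFD9665 = 4261254757.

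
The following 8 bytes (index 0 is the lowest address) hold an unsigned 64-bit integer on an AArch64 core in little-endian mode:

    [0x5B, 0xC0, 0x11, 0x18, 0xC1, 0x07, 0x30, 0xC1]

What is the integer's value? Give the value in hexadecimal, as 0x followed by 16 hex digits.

Little-endian stores the least-significant byte at the lowest address.
Reassemble most-significant byte first: C1 30 07 C1 18 11 C0 5B → 0xC13007C11811C05B.

0xC13007C11811C05B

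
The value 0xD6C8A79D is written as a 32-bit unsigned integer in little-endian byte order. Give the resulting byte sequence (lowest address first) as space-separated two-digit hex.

9D A7 C8 D6

Split into bytes (most-significant first): D6 C8 A7 9D.
Little-endian: lowest address holds the least-significant byte.
So at ascending addresses the bytes are 9D A7 C8 D6.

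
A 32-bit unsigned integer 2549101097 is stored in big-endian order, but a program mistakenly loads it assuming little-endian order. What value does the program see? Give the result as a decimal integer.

691204247

2549101097 in 32-bit hexadecimal is 0x97F03229.
Stored big-endian, the bytes at ascending addresses are 97 F0 32 29.
Read back as little-endian, the first byte is least significant, giving 0x2932F097.
0x2932F097 = 691204247.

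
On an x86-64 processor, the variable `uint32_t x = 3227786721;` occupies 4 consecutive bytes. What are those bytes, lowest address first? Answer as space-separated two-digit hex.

3227786721 in hexadecimal, padded to 32 bits, is 0xC0641DE1.
Split into bytes (most-significant first): C0 64 1D E1.
Little-endian stores the least-significant byte at the lowest address.
So at ascending addresses the bytes are E1 1D 64 C0.

E1 1D 64 C0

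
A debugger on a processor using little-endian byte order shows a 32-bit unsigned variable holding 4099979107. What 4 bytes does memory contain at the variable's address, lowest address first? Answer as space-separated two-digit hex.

4099979107 in hexadecimal, padded to 32 bits, is 0xF460B763.
Split into bytes (most-significant first): F4 60 B7 63.
Little-endian stores the least-significant byte at the lowest address.
So at ascending addresses the bytes are 63 B7 60 F4.

63 B7 60 F4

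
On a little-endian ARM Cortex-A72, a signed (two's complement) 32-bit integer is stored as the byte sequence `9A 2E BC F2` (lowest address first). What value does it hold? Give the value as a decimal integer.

-222548326

Little-endian: lowest address holds the least-significant byte.
Reassemble most-significant byte first: F2 BC 2E 9A → 0xF2BC2E9A.
Top bit is set, so as a signed 32-bit value this is 0xF2BC2E9A − 2^32 = -222548326.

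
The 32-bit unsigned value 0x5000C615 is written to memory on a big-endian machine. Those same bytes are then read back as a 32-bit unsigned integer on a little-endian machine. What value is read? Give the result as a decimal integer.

Stored big-endian, the bytes at ascending addresses are 50 00 C6 15.
Read back as little-endian, the first byte is least significant, giving 0x15C60050.
0x15C60050 = 365297744.

365297744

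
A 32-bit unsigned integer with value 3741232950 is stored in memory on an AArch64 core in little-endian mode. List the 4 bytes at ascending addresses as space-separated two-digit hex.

36 AF FE DE

3741232950 in hexadecimal, padded to 32 bits, is 0xDEFEAF36.
Split into bytes (most-significant first): DE FE AF 36.
In little-endian order the low byte comes first in memory.
So at ascending addresses the bytes are 36 AF FE DE.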